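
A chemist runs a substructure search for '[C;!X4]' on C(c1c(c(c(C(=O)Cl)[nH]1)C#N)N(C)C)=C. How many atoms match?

The query [C;!X4] means: aliphatic carbon that does not have four total connections.
Check the 15 heavy atoms by environment: 1× n (aromatic, X3) → no; 4× c (aromatic, X3) → no; 1× N (X3) → no; 2× C (X4) → no; 3× C (X3) → match; 1× O (X1) → no; 1× Cl (X1) → no; 1× C (X2) → match; 1× N (X1) → no.
Summing the matching environments: 3 + 1 = 4 matching atoms.

4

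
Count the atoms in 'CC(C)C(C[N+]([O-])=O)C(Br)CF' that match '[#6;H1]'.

3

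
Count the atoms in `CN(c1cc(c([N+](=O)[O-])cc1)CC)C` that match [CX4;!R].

Check the 14 heavy atoms by environment: 6× c (aromatic, X3, in 6-ring) → no; 1× N (charge +1, X3, acyclic) → no; 1× O (charge -1, X1, acyclic) → no; 1× O (X1, acyclic) → no; 1× N (X3, acyclic) → no; 4× C (X4, acyclic) → match.
That gives 4 matching atoms.

4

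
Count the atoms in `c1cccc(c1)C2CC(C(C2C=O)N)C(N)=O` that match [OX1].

2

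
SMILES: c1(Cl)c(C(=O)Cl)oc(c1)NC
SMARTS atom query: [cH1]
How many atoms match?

1

The query [cH1] means: aromatic carbon bearing exactly one hydrogen.
Check the 11 heavy atoms by environment: 1× o (aromatic, H0) → no; 3× c (aromatic, H0) → no; 1× c (aromatic, H1) → match; 1× C (H0) → no; 1× O (H0) → no; 2× Cl (H0) → no; 1× N (H1) → no; 1× C (H3) → no.
That gives 1 matching atom.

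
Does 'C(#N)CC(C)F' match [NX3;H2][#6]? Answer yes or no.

The pattern [NX3;H2][#6] describes a trivalent nitrogen with two H attached to carbon — a primary amine.
The closest candidate here is a nitrile (-C#N), but the nitrogen is NX1 (triple-bonded), not NX3 with two H. No other fragment satisfies the full query, so there is no match.

No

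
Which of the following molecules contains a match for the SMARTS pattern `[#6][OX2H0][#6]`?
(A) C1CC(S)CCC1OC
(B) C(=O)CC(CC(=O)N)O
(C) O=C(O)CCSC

[#6][OX2H0][#6] describes an aliphatic oxygen bridging two carbons with no H on the oxygen (an ether).
(A) contains a methoxy ether (-OCH3), which satisfies every atom and bond constraint.
(B) has a hydroxyl group (-OH) but the oxygen has H1, not H0 bridging two carbons.
(C) has a carboxylic acid group (-C(=O)OH) but the -OH oxygen has H1; the =O is OX1, not OX2.
So the answer is (A).

A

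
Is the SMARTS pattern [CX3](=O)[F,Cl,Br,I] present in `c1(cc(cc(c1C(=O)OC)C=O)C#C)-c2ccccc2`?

The pattern [CX3](=O)[F,Cl,Br,I] describes a carbonyl carbon bonded to a halogen — an acyl halide.
The closest candidate here is a methyl-ester group (-C(=O)OCH3), but the carbonyl is bonded to -O-C, not to a halogen. No other fragment satisfies the full query, so there is no match.

No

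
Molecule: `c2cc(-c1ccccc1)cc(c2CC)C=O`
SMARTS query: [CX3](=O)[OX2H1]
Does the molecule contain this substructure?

The pattern [CX3](=O)[OX2H1] describes an sp2 carbon double-bonded to O and single-bonded to an -OH oxygen — a carboxylic acid.
The closest candidate here is an aldehyde (-CHO), but there is no singly-bonded oxygen on the carbonyl carbon. No other fragment satisfies the full query, so there is no match.

No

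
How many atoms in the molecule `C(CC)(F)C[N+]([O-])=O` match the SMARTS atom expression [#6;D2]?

Check the 8 heavy atoms by environment: 2× C (D2) → match; 1× C (D3) → no; 1× C (D1) → no; 1× F (D1) → no; 1× N (charge +1, D3) → no; 1× O (charge -1, D1) → no; 1× O (D1) → no.
That gives 2 matching atoms.

2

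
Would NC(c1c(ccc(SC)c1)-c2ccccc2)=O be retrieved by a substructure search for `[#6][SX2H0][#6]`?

Yes

The pattern [#6][SX2H0][#6] describes an aliphatic sulfur bridging two carbons with no H on the sulfur — a thioether.
The molecule carries a methylthio ether (-SCH3), whose atoms satisfy every constraint of the query, so the pattern matches.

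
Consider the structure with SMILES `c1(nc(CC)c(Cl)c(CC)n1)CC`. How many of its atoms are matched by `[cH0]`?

Check the 13 heavy atoms by environment: 2× n (aromatic, H0) → no; 4× c (aromatic, H0) → match; 3× C (H2) → no; 3× C (H3) → no; 1× Cl (H0) → no.
That gives 4 matching atoms.

4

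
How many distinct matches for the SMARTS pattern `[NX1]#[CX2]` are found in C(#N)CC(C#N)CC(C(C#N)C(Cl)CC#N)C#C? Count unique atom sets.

4

[NX1]#[CX2] is the SMARTS for a nitrile: a nitrogen triple-bonded to a two-connected carbon.
The molecule carries 4 separate instances of a nitrile (-C#N) meeting every constraint; each maps to a distinct set of atoms, giving 4 matches.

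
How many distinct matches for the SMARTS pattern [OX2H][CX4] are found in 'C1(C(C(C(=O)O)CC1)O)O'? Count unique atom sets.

2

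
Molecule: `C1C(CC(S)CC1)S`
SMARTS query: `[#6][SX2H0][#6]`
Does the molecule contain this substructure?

The pattern [#6][SX2H0][#6] describes an aliphatic sulfur bridging two carbons with no H on the sulfur — a thioether.
The closest candidate here is a thiol (-SH), but the sulfur has H1, not H0 bridging two carbons. No other fragment satisfies the full query, so there is no match.

No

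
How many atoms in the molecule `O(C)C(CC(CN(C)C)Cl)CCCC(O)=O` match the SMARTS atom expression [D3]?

4

The query [D3] means: atom with exactly three heavy-atom neighbours.
Check the 16 heavy atoms by environment: 5× C (D2) → no; 3× C (D3) → match; 1× O (D2) → no; 3× C (D1) → no; 2× O (D1) → no; 1× N (D3) → match; 1× Cl (D1) → no.
Summing the matching environments: 3 + 1 = 4 matching atoms.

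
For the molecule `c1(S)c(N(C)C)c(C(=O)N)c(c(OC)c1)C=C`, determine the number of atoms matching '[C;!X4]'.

Check the 17 heavy atoms by environment: 6× c (aromatic, X3) → no; 1× O (X2) → no; 3× C (X4) → no; 3× C (X3) → match; 1× S (X2) → no; 1× O (X1) → no; 2× N (X3) → no.
That gives 3 matching atoms.

3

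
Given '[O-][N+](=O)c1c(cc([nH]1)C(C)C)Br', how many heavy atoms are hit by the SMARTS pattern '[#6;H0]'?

The query [#6;H0] means: any carbon with no attached hydrogen.
Check the 12 heavy atoms by environment: 1× n (aromatic, H1) → no; 3× c (aromatic, H0) → match; 1× c (aromatic, H1) → no; 1× C (H1) → no; 2× C (H3) → no; 1× Br (H0) → no; 1× N (charge +1, H0) → no; 1× O (charge -1, H0) → no; 1× O (H0) → no.
That gives 3 matching atoms.

3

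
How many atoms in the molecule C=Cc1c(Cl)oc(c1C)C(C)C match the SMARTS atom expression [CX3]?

2

Check the 12 heavy atoms by environment: 1× o (aromatic, X2) → no; 4× c (aromatic, X3) → no; 1× Cl (X1) → no; 2× C (X3) → match; 4× C (X4) → no.
That gives 2 matching atoms.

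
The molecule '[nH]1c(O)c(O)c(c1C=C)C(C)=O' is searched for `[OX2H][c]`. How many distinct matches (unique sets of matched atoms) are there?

2

[OX2H][c] is the SMARTS for a phenol: a hydroxyl oxygen attached to an aromatic carbon.
The molecule carries 2 separate instances of a hydroxyl group (-OH) meeting every constraint; each maps to a distinct set of atoms, giving 2 matches.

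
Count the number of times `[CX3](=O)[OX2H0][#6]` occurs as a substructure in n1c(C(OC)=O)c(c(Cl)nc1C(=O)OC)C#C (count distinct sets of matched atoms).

2

[CX3](=O)[OX2H0][#6] is the SMARTS for an ester: a carbonyl carbon bonded to an oxygen that is itself bonded to carbon (no H on that O).
The molecule carries 2 separate instances of a methyl-ester group (-C(=O)OCH3) meeting every constraint; each maps to a distinct set of atoms, giving 2 matches.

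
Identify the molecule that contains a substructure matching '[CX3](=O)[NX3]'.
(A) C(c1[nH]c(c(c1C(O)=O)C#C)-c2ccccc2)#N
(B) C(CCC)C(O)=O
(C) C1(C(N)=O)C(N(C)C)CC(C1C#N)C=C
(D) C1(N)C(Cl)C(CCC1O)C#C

C

[CX3](=O)[NX3] describes a carbonyl carbon bonded to a trivalent nitrogen (an amide).
(A) has a nitrile (-C#N) but the nitrile N is NX1 (triple-bonded), not NX3.
(B) has a carboxylic acid group (-C(=O)OH) but the carbonyl is bonded to O, not to an NX3 nitrogen.
(C) contains a primary amide (-C(=O)NH2), which satisfies every atom and bond constraint.
(D) has a primary amino group (-NH2) but the -NH2 is not attached to a carbonyl carbon.
So the answer is (C).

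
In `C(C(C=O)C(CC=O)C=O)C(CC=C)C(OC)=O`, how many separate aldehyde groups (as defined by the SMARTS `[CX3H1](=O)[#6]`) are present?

3

[CX3H1](=O)[#6] is the SMARTS for an aldehyde: an sp2 carbon with one H, double-bonded to O and single-bonded to carbon.
The molecule carries 3 separate instances of an aldehyde (-CHO) meeting every constraint; each maps to a distinct set of atoms, giving 3 matches.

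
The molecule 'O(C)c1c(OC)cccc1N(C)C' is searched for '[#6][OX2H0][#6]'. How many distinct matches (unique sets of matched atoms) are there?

[#6][OX2H0][#6] is the SMARTS for an ether: an aliphatic oxygen bridging two carbons with no H on the oxygen.
The molecule carries 2 separate instances of a methoxy ether (-OCH3) meeting every constraint; each maps to a distinct set of atoms, giving 2 matches.

2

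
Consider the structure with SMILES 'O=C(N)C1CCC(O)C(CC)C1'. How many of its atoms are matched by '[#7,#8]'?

3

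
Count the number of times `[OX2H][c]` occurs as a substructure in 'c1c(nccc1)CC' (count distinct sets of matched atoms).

0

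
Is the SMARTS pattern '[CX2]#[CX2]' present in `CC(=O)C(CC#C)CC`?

The pattern [CX2]#[CX2] describes a carbon-carbon triple bond — an alkyne.
The molecule carries an ethynyl group (-C#CH), whose atoms satisfy every constraint of the query, so the pattern matches.

Yes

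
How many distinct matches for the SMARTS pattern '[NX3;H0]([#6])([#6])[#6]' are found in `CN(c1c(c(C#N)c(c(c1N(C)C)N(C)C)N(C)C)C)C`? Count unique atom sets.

[NX3;H0]([#6])([#6])[#6] is the SMARTS for a tertiary amine: a trivalent nitrogen with no H, bonded to three carbons.
The molecule carries 4 separate instances of a dimethylamino group (-N(CH3)2) meeting every constraint; each maps to a distinct set of atoms, giving 4 matches.

4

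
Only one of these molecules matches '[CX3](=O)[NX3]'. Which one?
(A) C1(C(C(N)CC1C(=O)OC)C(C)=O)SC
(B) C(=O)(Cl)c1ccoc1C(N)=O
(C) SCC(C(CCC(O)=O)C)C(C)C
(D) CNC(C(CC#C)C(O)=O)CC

[CX3](=O)[NX3] describes a carbonyl carbon bonded to a trivalent nitrogen (an amide).
(A) has a methyl-ester group (-C(=O)OCH3) but the carbonyl is bonded to O, not to an NX3 nitrogen.
(B) contains a primary amide (-C(=O)NH2), which satisfies every atom and bond constraint.
(C) has a carboxylic acid group (-C(=O)OH) but the carbonyl is bonded to O, not to an NX3 nitrogen.
(D) has a carboxylic acid group (-C(=O)OH) but the carbonyl is bonded to O, not to an NX3 nitrogen.
So the answer is (B).

B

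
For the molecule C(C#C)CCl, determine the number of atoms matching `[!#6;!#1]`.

1

Check the 5 heavy atoms by environment: 4× C → no; 1× Cl → match.
That gives 1 matching atom.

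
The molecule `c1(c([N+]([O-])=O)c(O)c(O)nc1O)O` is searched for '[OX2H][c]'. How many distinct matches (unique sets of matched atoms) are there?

4

[OX2H][c] is the SMARTS for a phenol: a hydroxyl oxygen attached to an aromatic carbon.
The molecule carries 4 separate instances of a hydroxyl group (-OH) meeting every constraint; each maps to a distinct set of atoms, giving 4 matches.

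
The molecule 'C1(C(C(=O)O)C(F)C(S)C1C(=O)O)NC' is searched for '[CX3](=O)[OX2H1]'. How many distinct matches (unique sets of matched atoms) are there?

2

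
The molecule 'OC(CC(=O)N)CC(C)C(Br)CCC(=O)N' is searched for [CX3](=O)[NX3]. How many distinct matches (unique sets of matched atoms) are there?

2

[CX3](=O)[NX3] is the SMARTS for an amide: a carbonyl carbon bonded to a trivalent nitrogen.
The molecule carries 2 separate instances of a primary amide (-C(=O)NH2) meeting every constraint; each maps to a distinct set of atoms, giving 2 matches.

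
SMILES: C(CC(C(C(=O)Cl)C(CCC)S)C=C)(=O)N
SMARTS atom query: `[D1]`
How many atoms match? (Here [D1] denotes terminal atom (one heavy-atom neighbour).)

Check the 16 heavy atoms by environment: 4× C (D2) → no; 5× C (D3) → no; 1× S (D1) → match; 2× O (D1) → match; 1× Cl (D1) → match; 2× C (D1) → match; 1× N (D1) → match.
Summing the matching environments: 1 + 2 + 1 + 2 + 1 = 7 matching atoms.

7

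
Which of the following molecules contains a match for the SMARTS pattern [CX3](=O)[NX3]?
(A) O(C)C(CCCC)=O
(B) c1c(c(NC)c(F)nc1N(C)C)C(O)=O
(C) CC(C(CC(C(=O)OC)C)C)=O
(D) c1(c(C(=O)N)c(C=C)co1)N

[CX3](=O)[NX3] describes a carbonyl carbon bonded to a trivalent nitrogen (an amide).
(A) has a methyl-ester group (-C(=O)OCH3) but the carbonyl is bonded to O, not to an NX3 nitrogen.
(B) has a carboxylic acid group (-C(=O)OH) but the carbonyl is bonded to O, not to an NX3 nitrogen.
(C) has a methyl-ester group (-C(=O)OCH3) but the carbonyl is bonded to O, not to an NX3 nitrogen.
(D) contains a primary amide (-C(=O)NH2), which satisfies every atom and bond constraint.
So the answer is (D).

D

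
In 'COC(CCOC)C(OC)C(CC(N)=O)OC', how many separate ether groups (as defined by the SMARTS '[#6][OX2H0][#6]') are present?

[#6][OX2H0][#6] is the SMARTS for an ether: an aliphatic oxygen bridging two carbons with no H on the oxygen.
The molecule carries 4 separate instances of a methoxy ether (-OCH3) meeting every constraint; each maps to a distinct set of atoms, giving 4 matches.

4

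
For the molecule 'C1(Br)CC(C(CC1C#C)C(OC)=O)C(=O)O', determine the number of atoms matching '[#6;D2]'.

3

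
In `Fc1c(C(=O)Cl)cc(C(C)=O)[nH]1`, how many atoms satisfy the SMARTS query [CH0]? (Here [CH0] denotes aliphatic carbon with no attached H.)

2

The query [CH0] means: aliphatic carbon with no attached hydrogen.
Check the 12 heavy atoms by environment: 1× n (aromatic, H1) → no; 3× c (aromatic, H0) → no; 1× c (aromatic, H1) → no; 2× C (H0) → match; 2× O (H0) → no; 1× Cl (H0) → no; 1× F (H0) → no; 1× C (H3) → no.
That gives 2 matching atoms.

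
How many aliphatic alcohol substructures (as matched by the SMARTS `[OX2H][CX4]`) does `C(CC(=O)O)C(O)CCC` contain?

[OX2H][CX4] is the SMARTS for an aliphatic alcohol: a hydroxyl oxygen bound to an sp3 (X4) carbon.
Exactly one fragment in the molecule meets all constraints, giving 1 match.

1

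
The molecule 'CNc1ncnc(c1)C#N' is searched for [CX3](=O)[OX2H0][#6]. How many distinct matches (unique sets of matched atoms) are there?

[CX3](=O)[OX2H0][#6] is the SMARTS for an ester: a carbonyl carbon bonded to an oxygen that is itself bonded to carbon (no H on that O).
No fragment in the molecule satisfies every constraint, giving 0 matches.

0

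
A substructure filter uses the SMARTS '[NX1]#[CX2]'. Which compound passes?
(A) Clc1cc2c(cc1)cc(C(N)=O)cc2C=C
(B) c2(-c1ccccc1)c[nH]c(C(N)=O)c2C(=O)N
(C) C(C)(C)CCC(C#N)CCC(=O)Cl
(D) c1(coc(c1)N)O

C

[NX1]#[CX2] describes a nitrogen triple-bonded to a two-connected carbon (a nitrile).
(A) has a primary amide (-C(=O)NH2) but the nitrogen is NX3, not NX1.
(B) has a primary amide (-C(=O)NH2) but the nitrogen is NX3, not NX1.
(C) contains a nitrile (-C#N), which satisfies every atom and bond constraint.
(D) has a primary amino group (-NH2) but the nitrogen is NX3 (three connections), not NX1 triple-bonded.
So the answer is (C).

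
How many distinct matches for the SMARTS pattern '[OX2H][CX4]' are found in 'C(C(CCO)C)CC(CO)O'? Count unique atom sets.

3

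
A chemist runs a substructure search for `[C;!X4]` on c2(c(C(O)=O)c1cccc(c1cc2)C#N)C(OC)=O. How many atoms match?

3

The query [C;!X4] means: aliphatic carbon that does not have four total connections.
Check the 19 heavy atoms by environment: 10× c (aromatic, X3) → no; 1× C (X2) → match; 1× N (X1) → no; 2× C (X3) → match; 2× O (X1) → no; 2× O (X2) → no; 1× C (X4) → no.
Summing the matching environments: 1 + 2 = 3 matching atoms.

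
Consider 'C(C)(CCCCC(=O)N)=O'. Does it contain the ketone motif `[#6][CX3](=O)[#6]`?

Yes

The pattern [#6][CX3](=O)[#6] describes a carbonyl carbon (no H) flanked by two carbons — a ketone.
The molecule carries an acetyl/ketone group (-C(=O)CH3), whose atoms satisfy every constraint of the query, so the pattern matches.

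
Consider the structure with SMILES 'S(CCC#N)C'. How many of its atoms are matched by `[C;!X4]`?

1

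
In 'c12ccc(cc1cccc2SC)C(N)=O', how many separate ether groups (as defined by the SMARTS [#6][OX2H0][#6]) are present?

[#6][OX2H0][#6] is the SMARTS for an ether: an aliphatic oxygen bridging two carbons with no H on the oxygen.
No fragment in the molecule satisfies every constraint, giving 0 matches.

0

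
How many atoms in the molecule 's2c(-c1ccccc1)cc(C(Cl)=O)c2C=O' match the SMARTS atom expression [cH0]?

Check the 16 heavy atoms by environment: 1× s (aromatic, H0) → no; 4× c (aromatic, H0) → match; 6× c (aromatic, H1) → no; 1× C (H0) → no; 2× O (H0) → no; 1× Cl (H0) → no; 1× C (H1) → no.
That gives 4 matching atoms.

4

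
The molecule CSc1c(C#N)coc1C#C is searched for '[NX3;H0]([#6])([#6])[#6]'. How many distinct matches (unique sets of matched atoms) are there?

0

[NX3;H0]([#6])([#6])[#6] is the SMARTS for a tertiary amine: a trivalent nitrogen with no H, bonded to three carbons.
No fragment in the molecule satisfies every constraint, giving 0 matches.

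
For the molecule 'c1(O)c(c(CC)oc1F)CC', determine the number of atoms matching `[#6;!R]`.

4

Check the 11 heavy atoms by environment: 1× o (aromatic, in 5-ring) → no; 4× c (aromatic, in 5-ring) → no; 4× C (acyclic) → match; 1× F (acyclic) → no; 1× O (acyclic) → no.
That gives 4 matching atoms.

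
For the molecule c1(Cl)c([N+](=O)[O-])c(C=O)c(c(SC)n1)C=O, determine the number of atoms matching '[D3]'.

6

The query [D3] means: atom with exactly three heavy-atom neighbours.
Check the 16 heavy atoms by environment: 1× n (aromatic, D2) → no; 5× c (aromatic, D3) → match; 1× N (charge +1, D3) → match; 1× O (charge -1, D1) → no; 3× O (D1) → no; 2× C (D2) → no; 1× Cl (D1) → no; 1× S (D2) → no; 1× C (D1) → no.
Summing the matching environments: 5 + 1 = 6 matching atoms.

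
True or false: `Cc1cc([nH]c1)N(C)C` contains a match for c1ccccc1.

False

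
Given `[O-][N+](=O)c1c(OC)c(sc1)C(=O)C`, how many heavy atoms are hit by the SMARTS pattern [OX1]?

3

The query [OX1] means: aliphatic oxygen with one total connection — typically a carbonyl =O or an oxide.
Check the 13 heavy atoms by environment: 1× s (aromatic, X2) → no; 4× c (aromatic, X3) → no; 1× C (X3) → no; 2× O (X1) → match; 2× C (X4) → no; 1× O (X2) → no; 1× N (charge +1, X3) → no; 1× O (charge -1, X1) → match.
Summing the matching environments: 2 + 1 = 3 matching atoms.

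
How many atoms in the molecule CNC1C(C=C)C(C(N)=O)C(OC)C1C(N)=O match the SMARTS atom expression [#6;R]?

5

The query [#6;R] means: carbon that is part of a ring.
Check the 17 heavy atoms by environment: 5× C (in 5-ring) → match; 6× C (acyclic) → no; 3× O (acyclic) → no; 3× N (acyclic) → no.
That gives 5 matching atoms.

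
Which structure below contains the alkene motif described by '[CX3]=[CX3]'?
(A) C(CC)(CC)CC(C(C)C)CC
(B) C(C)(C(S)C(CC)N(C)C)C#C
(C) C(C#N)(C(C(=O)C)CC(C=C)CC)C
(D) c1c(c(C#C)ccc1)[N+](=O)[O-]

[CX3]=[CX3] describes a non-aromatic C=C double bond between two sp2 carbons (an alkene).
(A) has an ethyl group (-CH2CH3) but its C-C bond is a single bond between CX4 carbons, not CX3=CX3.
(B) has an ethynyl group (-C#CH) but the C-C bond is a triple bond, not a double bond.
(C) contains a vinyl group (-CH=CH2), which satisfies every atom and bond constraint.
(D) has an ethynyl group (-C#CH) but the C-C bond is a triple bond, not a double bond.
So the answer is (C).

C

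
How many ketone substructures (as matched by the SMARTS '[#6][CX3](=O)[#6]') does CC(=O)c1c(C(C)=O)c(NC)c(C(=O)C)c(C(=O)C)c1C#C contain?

4

[#6][CX3](=O)[#6] is the SMARTS for a ketone: a carbonyl carbon (no H) flanked by two carbons.
The molecule carries 4 separate instances of an acetyl/ketone group (-C(=O)CH3) meeting every constraint; each maps to a distinct set of atoms, giving 4 matches.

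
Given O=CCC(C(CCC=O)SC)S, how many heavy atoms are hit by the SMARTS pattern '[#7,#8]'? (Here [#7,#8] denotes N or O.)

The query [#7,#8] means: nitrogen or oxygen (comma = OR).
Check the 12 heavy atoms by environment: 8× C → no; 2× O → match; 2× S → no.
That gives 2 matching atoms.

2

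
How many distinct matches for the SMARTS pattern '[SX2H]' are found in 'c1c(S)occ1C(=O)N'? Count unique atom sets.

1

[SX2H] is the SMARTS for a thiol: an aliphatic sulfur with two connections, one being H.
Exactly one fragment in the molecule meets all constraints, giving 1 match.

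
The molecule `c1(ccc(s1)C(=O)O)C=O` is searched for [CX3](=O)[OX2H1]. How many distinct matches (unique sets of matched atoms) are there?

1

[CX3](=O)[OX2H1] is the SMARTS for a carboxylic acid: an sp2 carbon double-bonded to O and single-bonded to an -OH oxygen.
Exactly one fragment in the molecule meets all constraints, giving 1 match.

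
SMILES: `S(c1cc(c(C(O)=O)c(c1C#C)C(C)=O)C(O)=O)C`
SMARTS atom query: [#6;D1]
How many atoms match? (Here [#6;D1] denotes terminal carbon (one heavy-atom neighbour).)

3

The query [#6;D1] means: carbon bonded to exactly one heavy atom.
Check the 19 heavy atoms by environment: 5× c (aromatic, D3) → no; 1× c (aromatic, D2) → no; 3× C (D3) → no; 5× O (D1) → no; 3× C (D1) → match; 1× S (D2) → no; 1× C (D2) → no.
That gives 3 matching atoms.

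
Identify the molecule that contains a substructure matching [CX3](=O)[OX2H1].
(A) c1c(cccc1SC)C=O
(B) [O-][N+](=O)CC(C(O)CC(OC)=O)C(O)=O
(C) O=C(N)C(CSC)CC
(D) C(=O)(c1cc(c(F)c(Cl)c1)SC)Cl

B

[CX3](=O)[OX2H1] describes an sp2 carbon double-bonded to O and single-bonded to an -OH oxygen (a carboxylic acid).
(A) has an aldehyde (-CHO) but there is no singly-bonded oxygen on the carbonyl carbon.
(B) contains a carboxylic acid group (-C(=O)OH), which satisfies every atom and bond constraint.
(C) has a primary amide (-C(=O)NH2) but the carbonyl is bonded to N, not to an -OH oxygen.
(D) has an acyl chloride (-C(=O)Cl) but the carbonyl is bonded to Cl, not to an -OH oxygen.
So the answer is (B).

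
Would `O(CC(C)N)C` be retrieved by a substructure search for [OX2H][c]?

No

The pattern [OX2H][c] describes a hydroxyl oxygen attached to an aromatic carbon — a phenol.
The closest candidate here is a methoxy ether (-OCH3), but the oxygen has H0, not H1. No other fragment satisfies the full query, so there is no match.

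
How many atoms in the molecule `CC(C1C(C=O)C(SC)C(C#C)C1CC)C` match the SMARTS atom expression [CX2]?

The query [CX2] means: C with X2: aliphatic carbon with exactly 2 total connections.
Check the 16 heavy atoms by environment: 11× C (X4) → no; 1× S (X2) → no; 1× C (X3) → no; 1× O (X1) → no; 2× C (X2) → match.
That gives 2 matching atoms.

2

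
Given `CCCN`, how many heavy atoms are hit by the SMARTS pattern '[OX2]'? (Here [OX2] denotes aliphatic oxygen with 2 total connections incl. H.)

The query [OX2] means: aliphatic oxygen with two total connections — ether, hydroxyl, or ester single-bond O.
Check the 4 heavy atoms by environment: 3× C (X4) → no; 1× N (X3) → no.
No environment satisfies the query, so 0 matching atoms.

0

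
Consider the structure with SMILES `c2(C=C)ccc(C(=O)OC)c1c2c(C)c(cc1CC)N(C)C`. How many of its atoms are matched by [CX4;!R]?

6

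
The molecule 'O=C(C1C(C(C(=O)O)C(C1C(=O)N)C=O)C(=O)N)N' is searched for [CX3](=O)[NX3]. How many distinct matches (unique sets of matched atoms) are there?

[CX3](=O)[NX3] is the SMARTS for an amide: a carbonyl carbon bonded to a trivalent nitrogen.
The molecule carries 3 separate instances of a primary amide (-C(=O)NH2) meeting every constraint; each maps to a distinct set of atoms, giving 3 matches.

3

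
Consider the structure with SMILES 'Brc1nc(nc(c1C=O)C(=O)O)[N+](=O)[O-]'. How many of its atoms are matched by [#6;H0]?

5

The query [#6;H0] means: any carbon with no attached hydrogen.
Check the 15 heavy atoms by environment: 2× n (aromatic, H0) → no; 4× c (aromatic, H0) → match; 1× N (charge +1, H0) → no; 1× O (charge -1, H0) → no; 3× O (H0) → no; 1× C (H1) → no; 1× Br (H0) → no; 1× C (H0) → match; 1× O (H1) → no.
Summing the matching environments: 4 + 1 = 5 matching atoms.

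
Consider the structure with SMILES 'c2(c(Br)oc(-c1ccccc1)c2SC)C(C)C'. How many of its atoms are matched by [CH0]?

0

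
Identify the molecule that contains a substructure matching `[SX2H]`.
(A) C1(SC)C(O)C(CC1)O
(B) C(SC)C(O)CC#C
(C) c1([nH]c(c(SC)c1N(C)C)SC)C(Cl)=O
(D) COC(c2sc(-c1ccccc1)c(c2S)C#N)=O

[SX2H] describes an aliphatic sulfur with two connections, one being H (a thiol).
(A) has a methylthio ether (-SCH3) but the sulfur has H0 (bonded to two carbons), not H1.
(B) has a hydroxyl group (-OH) but it is an -OH, not an -SH.
(C) has a methylthio ether (-SCH3) but the sulfur has H0 (bonded to two carbons), not H1.
(D) contains a thiol (-SH), which satisfies every atom and bond constraint.
So the answer is (D).

D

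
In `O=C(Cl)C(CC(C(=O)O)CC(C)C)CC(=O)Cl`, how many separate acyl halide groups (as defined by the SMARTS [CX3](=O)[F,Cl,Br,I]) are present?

2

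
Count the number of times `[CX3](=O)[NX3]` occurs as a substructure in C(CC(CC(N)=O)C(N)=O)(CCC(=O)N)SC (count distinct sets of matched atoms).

3

[CX3](=O)[NX3] is the SMARTS for an amide: a carbonyl carbon bonded to a trivalent nitrogen.
The molecule carries 3 separate instances of a primary amide (-C(=O)NH2) meeting every constraint; each maps to a distinct set of atoms, giving 3 matches.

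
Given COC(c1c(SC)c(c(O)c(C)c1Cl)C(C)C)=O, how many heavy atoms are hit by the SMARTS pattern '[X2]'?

3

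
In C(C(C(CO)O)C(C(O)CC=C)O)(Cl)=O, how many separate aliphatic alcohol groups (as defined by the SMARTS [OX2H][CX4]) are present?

4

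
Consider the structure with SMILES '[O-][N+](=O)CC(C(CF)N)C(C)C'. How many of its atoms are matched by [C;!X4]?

0

The query [C;!X4] means: aliphatic carbon that does not have four total connections.
Check the 12 heavy atoms by environment: 7× C (X4) → no; 1× N (charge +1, X3) → no; 1× O (charge -1, X1) → no; 1× O (X1) → no; 1× N (X3) → no; 1× F (X1) → no.
No environment satisfies the query, so 0 matching atoms.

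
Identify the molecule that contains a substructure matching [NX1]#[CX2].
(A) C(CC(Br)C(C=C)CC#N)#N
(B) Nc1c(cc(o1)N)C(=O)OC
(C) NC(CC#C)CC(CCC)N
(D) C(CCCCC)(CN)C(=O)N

A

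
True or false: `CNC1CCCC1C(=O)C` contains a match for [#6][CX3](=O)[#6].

True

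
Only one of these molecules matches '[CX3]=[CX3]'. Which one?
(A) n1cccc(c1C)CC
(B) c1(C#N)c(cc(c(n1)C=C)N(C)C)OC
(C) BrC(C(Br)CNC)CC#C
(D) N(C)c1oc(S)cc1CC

B

[CX3]=[CX3] describes a non-aromatic C=C double bond between two sp2 carbons (an alkene).
(A) has an ethyl group (-CH2CH3) but its C-C bond is a single bond between CX4 carbons, not CX3=CX3.
(B) contains a vinyl group (-CH=CH2), which satisfies every atom and bond constraint.
(C) has an ethynyl group (-C#CH) but the C-C bond is a triple bond, not a double bond.
(D) has an ethyl group (-CH2CH3) but its C-C bond is a single bond between CX4 carbons, not CX3=CX3.
So the answer is (B).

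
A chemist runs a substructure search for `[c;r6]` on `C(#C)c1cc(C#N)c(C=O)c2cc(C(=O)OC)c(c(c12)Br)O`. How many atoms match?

Check the 22 heavy atoms by environment: 10× c (aromatic, in 6-ring) → match; 6× C (acyclic) → no; 1× N (acyclic) → no; 4× O (acyclic) → no; 1× Br (acyclic) → no.
That gives 10 matching atoms.

10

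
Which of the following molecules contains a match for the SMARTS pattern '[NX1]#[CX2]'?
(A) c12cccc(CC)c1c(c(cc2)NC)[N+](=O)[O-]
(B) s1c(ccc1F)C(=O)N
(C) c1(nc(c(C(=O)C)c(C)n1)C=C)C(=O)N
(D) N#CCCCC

[NX1]#[CX2] describes a nitrogen triple-bonded to a two-connected carbon (a nitrile).
(A) has a nitro group (-[N+](=O)[O-]) but there is no C#N triple bond.
(B) has a primary amide (-C(=O)NH2) but the nitrogen is NX3, not NX1.
(C) has a primary amide (-C(=O)NH2) but the nitrogen is NX3, not NX1.
(D) contains a nitrile (-C#N), which satisfies every atom and bond constraint.
So the answer is (D).

D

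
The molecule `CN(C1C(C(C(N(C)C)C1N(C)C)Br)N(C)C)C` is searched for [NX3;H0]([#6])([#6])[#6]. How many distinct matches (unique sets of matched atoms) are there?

4

[NX3;H0]([#6])([#6])[#6] is the SMARTS for a tertiary amine: a trivalent nitrogen with no H, bonded to three carbons.
The molecule carries 4 separate instances of a dimethylamino group (-N(CH3)2) meeting every constraint; each maps to a distinct set of atoms, giving 4 matches.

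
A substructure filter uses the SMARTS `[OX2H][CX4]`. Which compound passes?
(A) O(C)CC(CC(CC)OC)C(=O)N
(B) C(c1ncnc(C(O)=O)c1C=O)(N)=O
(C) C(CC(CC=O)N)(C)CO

C

[OX2H][CX4] describes a hydroxyl oxygen bound to an sp3 (X4) carbon (an aliphatic alcohol).
(A) has a methoxy ether (-OCH3) but the oxygen has H0 (ether), not H1.
(B) has a carboxylic acid group (-C(=O)OH) but the -OH is on a CX3 carbonyl carbon, not a CX4 carbon.
(C) contains a hydroxyl group (-OH), which satisfies every atom and bond constraint.
So the answer is (C).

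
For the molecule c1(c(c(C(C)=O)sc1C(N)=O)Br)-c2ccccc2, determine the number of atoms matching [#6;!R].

3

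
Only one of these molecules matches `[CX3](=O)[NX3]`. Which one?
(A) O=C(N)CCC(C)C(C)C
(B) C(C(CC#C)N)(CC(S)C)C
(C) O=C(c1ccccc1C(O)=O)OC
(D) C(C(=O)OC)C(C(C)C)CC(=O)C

[CX3](=O)[NX3] describes a carbonyl carbon bonded to a trivalent nitrogen (an amide).
(A) contains a primary amide (-C(=O)NH2), which satisfies every atom and bond constraint.
(B) has a primary amino group (-NH2) but the -NH2 is not attached to a carbonyl carbon.
(C) has a carboxylic acid group (-C(=O)OH) but the carbonyl is bonded to O, not to an NX3 nitrogen.
(D) has a methyl-ester group (-C(=O)OCH3) but the carbonyl is bonded to O, not to an NX3 nitrogen.
So the answer is (A).

A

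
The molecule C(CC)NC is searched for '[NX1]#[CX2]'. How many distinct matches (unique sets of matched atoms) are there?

0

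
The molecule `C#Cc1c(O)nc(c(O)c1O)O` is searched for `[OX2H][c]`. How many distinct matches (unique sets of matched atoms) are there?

[OX2H][c] is the SMARTS for a phenol: a hydroxyl oxygen attached to an aromatic carbon.
The molecule carries 4 separate instances of a hydroxyl group (-OH) meeting every constraint; each maps to a distinct set of atoms, giving 4 matches.

4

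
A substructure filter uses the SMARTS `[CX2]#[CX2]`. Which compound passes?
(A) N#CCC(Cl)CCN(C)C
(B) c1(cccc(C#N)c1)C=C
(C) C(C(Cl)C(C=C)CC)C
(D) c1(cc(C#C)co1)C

D

[CX2]#[CX2] describes a carbon-carbon triple bond (an alkyne).
(A) has a nitrile (-C#N) but the triple bond is C#N, not C#C.
(B) has a nitrile (-C#N) but the triple bond is C#N, not C#C.
(C) has a vinyl group (-CH=CH2) but the C=C is a double bond; both carbons are CX3, not CX2.
(D) contains an ethynyl group (-C#CH), which satisfies every atom and bond constraint.
So the answer is (D).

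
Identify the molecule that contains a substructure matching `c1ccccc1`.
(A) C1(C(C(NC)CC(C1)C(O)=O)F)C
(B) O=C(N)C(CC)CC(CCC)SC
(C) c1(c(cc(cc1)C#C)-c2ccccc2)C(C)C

C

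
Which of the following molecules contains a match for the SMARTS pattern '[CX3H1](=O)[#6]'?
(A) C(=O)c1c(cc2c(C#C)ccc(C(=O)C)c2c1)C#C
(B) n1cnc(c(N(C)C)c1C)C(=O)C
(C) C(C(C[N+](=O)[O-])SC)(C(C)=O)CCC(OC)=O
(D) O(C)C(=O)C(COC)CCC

A

[CX3H1](=O)[#6] describes an sp2 carbon with one H, double-bonded to O and single-bonded to carbon (an aldehyde).
(A) contains an aldehyde (-CHO), which satisfies every atom and bond constraint.
(B) has an acetyl/ketone group (-C(=O)CH3) but the carbonyl carbon has H0 (two carbon neighbours), not H1.
(C) has an acetyl/ketone group (-C(=O)CH3) but the carbonyl carbon has H0 (two carbon neighbours), not H1.
(D) has a methyl-ester group (-C(=O)OCH3) but the carbonyl carbon has H0, not H1.
So the answer is (A).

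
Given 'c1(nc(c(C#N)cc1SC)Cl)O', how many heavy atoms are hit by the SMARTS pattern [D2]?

The query [D2] means: atom with exactly two heavy-atom neighbours.
Check the 12 heavy atoms by environment: 1× n (aromatic, D2) → match; 4× c (aromatic, D3) → no; 1× c (aromatic, D2) → match; 1× O (D1) → no; 1× C (D2) → match; 1× N (D1) → no; 1× Cl (D1) → no; 1× S (D2) → match; 1× C (D1) → no.
Summing the matching environments: 1 + 1 + 1 + 1 = 4 matching atoms.

4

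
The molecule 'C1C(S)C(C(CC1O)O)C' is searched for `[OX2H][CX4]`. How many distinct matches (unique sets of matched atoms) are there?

2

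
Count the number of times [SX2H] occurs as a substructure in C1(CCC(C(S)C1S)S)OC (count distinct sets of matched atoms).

3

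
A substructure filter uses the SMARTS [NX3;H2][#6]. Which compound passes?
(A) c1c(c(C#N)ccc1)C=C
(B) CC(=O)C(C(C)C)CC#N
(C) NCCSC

[NX3;H2][#6] describes a trivalent nitrogen with two H attached to carbon (a primary amine).
(A) has a nitrile (-C#N) but the nitrogen is NX1 (triple-bonded), not NX3 with two H.
(B) has a nitrile (-C#N) but the nitrogen is NX1 (triple-bonded), not NX3 with two H.
(C) contains a primary amino group (-NH2), which satisfies every atom and bond constraint.
So the answer is (C).

C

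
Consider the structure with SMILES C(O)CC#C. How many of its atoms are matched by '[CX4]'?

2

The query [CX4] means: C with X4: aliphatic carbon with exactly 4 total connections (bonds + H).
Check the 5 heavy atoms by environment: 2× C (X4) → match; 1× O (X2) → no; 2× C (X2) → no.
That gives 2 matching atoms.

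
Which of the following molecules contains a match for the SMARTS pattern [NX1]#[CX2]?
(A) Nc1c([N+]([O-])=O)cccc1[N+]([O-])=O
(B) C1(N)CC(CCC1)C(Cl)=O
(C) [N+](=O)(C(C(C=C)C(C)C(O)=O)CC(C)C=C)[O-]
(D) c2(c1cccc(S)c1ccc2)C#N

D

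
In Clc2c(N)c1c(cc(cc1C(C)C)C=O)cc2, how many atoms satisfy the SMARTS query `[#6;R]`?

10

The query [#6;R] means: carbon that is part of a ring.
Check the 17 heavy atoms by environment: 10× c (aromatic, in 6-ring) → match; 4× C (acyclic) → no; 1× Cl (acyclic) → no; 1× N (acyclic) → no; 1× O (acyclic) → no.
That gives 10 matching atoms.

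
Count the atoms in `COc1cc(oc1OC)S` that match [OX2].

2

The query [OX2] means: aliphatic oxygen with two total connections — ether, hydroxyl, or ester single-bond O.
Check the 10 heavy atoms by environment: 1× o (aromatic, X2) → no; 4× c (aromatic, X3) → no; 1× S (X2) → no; 2× O (X2) → match; 2× C (X4) → no.
That gives 2 matching atoms.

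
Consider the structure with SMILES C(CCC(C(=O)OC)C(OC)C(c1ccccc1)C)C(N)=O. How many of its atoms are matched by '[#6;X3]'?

8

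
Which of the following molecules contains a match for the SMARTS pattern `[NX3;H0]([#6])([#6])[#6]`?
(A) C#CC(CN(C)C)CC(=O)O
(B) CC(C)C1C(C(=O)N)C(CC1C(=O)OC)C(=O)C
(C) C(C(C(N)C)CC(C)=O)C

A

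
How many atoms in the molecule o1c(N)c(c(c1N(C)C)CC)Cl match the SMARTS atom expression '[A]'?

The query [A] means: A matches any aliphatic (non-aromatic) heavy atom.
Check the 12 heavy atoms by environment: 1× o (aromatic) → no; 4× c (aromatic) → no; 4× C → match; 2× N → match; 1× Cl → match.
Summing the matching environments: 4 + 2 + 1 = 7 matching atoms.

7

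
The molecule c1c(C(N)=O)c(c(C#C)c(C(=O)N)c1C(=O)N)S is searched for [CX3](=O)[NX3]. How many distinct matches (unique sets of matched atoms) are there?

3

[CX3](=O)[NX3] is the SMARTS for an amide: a carbonyl carbon bonded to a trivalent nitrogen.
The molecule carries 3 separate instances of a primary amide (-C(=O)NH2) meeting every constraint; each maps to a distinct set of atoms, giving 3 matches.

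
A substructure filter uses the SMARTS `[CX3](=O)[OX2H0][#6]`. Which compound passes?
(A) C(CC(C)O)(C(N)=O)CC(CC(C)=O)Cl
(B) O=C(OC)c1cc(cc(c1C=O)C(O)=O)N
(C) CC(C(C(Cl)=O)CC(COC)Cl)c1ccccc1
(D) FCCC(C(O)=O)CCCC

[CX3](=O)[OX2H0][#6] describes a carbonyl carbon bonded to an oxygen that is itself bonded to carbon (no H on that O) (an ester).
(A) has a primary amide (-C(=O)NH2) but the carbonyl is bonded to N, not to an O-C linkage.
(B) contains a methyl-ester group (-C(=O)OCH3), which satisfies every atom and bond constraint.
(C) has a methoxy ether (-OCH3) but the ether oxygen is not adjacent to a C=O carbon.
(D) has a carboxylic acid group (-C(=O)OH) but the singly-bonded O carries H (OX2H1, not H0).
So the answer is (B).

B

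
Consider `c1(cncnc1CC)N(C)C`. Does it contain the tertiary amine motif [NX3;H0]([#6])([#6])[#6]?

The pattern [NX3;H0]([#6])([#6])[#6] describes a trivalent nitrogen with no H, bonded to three carbons — a tertiary amine.
The molecule carries a dimethylamino group (-N(CH3)2), whose atoms satisfy every constraint of the query, so the pattern matches.

Yes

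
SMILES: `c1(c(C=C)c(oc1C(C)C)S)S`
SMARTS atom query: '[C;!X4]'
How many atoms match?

2

The query [C;!X4] means: aliphatic carbon that does not have four total connections.
Check the 12 heavy atoms by environment: 1× o (aromatic, X2) → no; 4× c (aromatic, X3) → no; 2× S (X2) → no; 2× C (X3) → match; 3× C (X4) → no.
That gives 2 matching atoms.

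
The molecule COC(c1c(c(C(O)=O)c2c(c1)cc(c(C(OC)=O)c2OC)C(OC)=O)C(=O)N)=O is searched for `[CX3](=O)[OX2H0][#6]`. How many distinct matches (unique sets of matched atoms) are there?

[CX3](=O)[OX2H0][#6] is the SMARTS for an ester: a carbonyl carbon bonded to an oxygen that is itself bonded to carbon (no H on that O).
The molecule carries 3 separate instances of a methyl-ester group (-C(=O)OCH3) meeting every constraint; each maps to a distinct set of atoms, giving 3 matches.

3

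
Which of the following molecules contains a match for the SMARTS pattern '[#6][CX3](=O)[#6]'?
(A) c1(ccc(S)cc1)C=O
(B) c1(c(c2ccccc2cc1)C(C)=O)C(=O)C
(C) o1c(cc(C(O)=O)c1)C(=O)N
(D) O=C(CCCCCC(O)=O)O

B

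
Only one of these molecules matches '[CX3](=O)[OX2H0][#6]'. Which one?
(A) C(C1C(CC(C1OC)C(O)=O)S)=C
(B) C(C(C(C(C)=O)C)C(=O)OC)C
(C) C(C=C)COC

B

[CX3](=O)[OX2H0][#6] describes a carbonyl carbon bonded to an oxygen that is itself bonded to carbon (no H on that O) (an ester).
(A) has a methoxy ether (-OCH3) but the ether oxygen is not adjacent to a C=O carbon.
(B) contains a methyl-ester group (-C(=O)OCH3), which satisfies every atom and bond constraint.
(C) has a methoxy ether (-OCH3) but the ether oxygen is not adjacent to a C=O carbon.
So the answer is (B).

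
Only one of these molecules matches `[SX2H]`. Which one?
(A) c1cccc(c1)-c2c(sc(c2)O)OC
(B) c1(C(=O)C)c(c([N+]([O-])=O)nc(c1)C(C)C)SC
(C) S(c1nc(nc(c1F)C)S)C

C

[SX2H] describes an aliphatic sulfur with two connections, one being H (a thiol).
(A) has a hydroxyl group (-OH) but it is an -OH, not an -SH.
(B) has a methylthio ether (-SCH3) but the sulfur has H0 (bonded to two carbons), not H1.
(C) contains a thiol (-SH), which satisfies every atom and bond constraint.
So the answer is (C).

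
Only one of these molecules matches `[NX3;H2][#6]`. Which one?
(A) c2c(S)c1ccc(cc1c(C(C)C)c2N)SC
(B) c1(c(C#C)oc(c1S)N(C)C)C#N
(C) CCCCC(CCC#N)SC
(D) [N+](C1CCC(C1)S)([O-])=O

A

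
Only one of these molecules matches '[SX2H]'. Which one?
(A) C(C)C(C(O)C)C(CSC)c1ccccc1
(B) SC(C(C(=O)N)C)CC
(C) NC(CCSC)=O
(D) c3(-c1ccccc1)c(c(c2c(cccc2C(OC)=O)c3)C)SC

[SX2H] describes an aliphatic sulfur with two connections, one being H (a thiol).
(A) has a hydroxyl group (-OH) but it is an -OH, not an -SH.
(B) contains a thiol (-SH), which satisfies every atom and bond constraint.
(C) has a methylthio ether (-SCH3) but the sulfur has H0 (bonded to two carbons), not H1.
(D) has a methylthio ether (-SCH3) but the sulfur has H0 (bonded to two carbons), not H1.
So the answer is (B).

B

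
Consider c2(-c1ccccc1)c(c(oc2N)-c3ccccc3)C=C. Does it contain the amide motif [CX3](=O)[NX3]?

The pattern [CX3](=O)[NX3] describes a carbonyl carbon bonded to a trivalent nitrogen — an amide.
The closest candidate here is a primary amino group (-NH2), but the -NH2 is not attached to a carbonyl carbon. No other fragment satisfies the full query, so there is no match.

No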